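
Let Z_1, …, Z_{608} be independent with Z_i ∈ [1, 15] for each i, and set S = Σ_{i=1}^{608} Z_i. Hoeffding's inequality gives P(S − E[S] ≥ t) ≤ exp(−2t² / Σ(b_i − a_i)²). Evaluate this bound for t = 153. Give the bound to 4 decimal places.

0.6751

Σ(b_i − a_i)² = 608·(14)² = 119168.
Exponent = 2·153²/119168 = 0.3929.
Bound = exp(−0.3929) = 0.67511.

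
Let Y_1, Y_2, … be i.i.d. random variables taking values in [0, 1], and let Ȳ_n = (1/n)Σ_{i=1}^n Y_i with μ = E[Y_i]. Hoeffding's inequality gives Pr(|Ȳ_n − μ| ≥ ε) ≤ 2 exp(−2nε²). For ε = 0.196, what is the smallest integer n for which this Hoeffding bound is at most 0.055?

Require 2·exp(−2nε²) ≤ 0.055, i.e. 2nε² ≥ ln(2/0.055) = 3.593569.
So n ≥ 3.593569 / (2·0.196²) = 46.772.
The smallest integer n is 47.

47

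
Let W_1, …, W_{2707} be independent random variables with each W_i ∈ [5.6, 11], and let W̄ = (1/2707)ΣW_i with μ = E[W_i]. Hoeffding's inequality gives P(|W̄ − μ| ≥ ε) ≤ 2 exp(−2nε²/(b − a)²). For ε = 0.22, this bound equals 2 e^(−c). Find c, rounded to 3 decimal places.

c = 2nε²/(b − a)² = 2·2707·0.22² / 5.4² = 8.9862.

8.986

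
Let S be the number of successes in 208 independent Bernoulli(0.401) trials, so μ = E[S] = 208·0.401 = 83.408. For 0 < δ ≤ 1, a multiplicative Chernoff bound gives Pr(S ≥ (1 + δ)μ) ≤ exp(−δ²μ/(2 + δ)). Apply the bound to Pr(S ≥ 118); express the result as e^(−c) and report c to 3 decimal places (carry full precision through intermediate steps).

5.941

Write 118 = (1 + δ)μ, so δ = 118/83.408 − 1 = 0.4147324…
Then the exponent is δ²μ/(2 + δ) = (118 − μ)² / (μ·(2 + δ)) = 5.941206.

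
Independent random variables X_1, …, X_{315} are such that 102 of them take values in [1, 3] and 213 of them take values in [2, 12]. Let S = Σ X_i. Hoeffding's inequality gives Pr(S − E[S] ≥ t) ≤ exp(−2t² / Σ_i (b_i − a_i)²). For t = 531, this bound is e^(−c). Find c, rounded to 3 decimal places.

25.978

Σ(b_i − a_i)² = 102·2² + 213·10² = 21708.
c = 2t² / 21708 = 2·531² / 21708 = 25.9776.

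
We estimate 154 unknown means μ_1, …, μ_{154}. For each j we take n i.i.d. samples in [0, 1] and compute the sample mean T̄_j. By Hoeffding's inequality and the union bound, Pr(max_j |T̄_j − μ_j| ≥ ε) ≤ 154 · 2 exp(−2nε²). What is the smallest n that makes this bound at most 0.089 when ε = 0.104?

Need 2·154·exp(−2nε²) ≤ 0.089, i.e. exp(−2nε²) ≤ 0.089/308.
So 2nε² ≥ ln(308/0.089) = 8.149219.
Hence n ≥ 8.149219/(2·0.104²) = 376.721.
The smallest integer n is 377.

377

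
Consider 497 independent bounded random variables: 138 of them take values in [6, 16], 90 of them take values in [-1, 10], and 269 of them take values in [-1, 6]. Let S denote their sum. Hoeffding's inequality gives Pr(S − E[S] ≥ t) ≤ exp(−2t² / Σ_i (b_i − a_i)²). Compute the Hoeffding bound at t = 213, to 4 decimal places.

0.0911

Σ(b_i − a_i)² = 138·10² + 90·11² + 269·7² = 37871.
Exponent = 2·213² / 37871 = 2.39598.
Bound = exp(−2.39598) = 0.09108.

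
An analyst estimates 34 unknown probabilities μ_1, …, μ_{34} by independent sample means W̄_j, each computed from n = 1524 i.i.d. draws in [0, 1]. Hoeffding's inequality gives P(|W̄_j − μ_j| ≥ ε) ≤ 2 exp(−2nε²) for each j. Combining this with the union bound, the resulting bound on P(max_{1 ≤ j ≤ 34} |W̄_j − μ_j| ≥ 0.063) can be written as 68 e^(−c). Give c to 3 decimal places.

Union bound over the 34 events: P(max_{1 ≤ j ≤ 34} |W̄_j − μ_j| ≥ 0.063) ≤ 34·2·exp(−2nε²) = 68 exp(−2·1524·0.063²).
So c = 2·1524·0.063² = 12.0975.

12.098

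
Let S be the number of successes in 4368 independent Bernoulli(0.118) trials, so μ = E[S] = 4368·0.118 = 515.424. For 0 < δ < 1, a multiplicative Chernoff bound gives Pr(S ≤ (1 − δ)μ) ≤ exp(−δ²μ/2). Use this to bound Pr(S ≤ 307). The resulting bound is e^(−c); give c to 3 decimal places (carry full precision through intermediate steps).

42.141

Write 307 = (1 − δ)μ, so δ = 1 − 307/515.424 = 0.4043739…
Then the exponent is δ²μ/2 = (μ − 307)²/(2μ) = 42.140610.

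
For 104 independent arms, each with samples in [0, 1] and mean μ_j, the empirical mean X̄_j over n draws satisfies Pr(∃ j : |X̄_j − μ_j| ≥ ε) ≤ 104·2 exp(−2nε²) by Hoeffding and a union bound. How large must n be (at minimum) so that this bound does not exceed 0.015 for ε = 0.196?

Need 2·104·exp(−2nε²) ≤ 0.015, i.e. exp(−2nε²) ≤ 0.015/208.
So 2nε² ≥ ln(208/0.015) = 9.537243.
Hence n ≥ 9.537243/(2·0.196²) = 124.131.
The smallest integer n is 125.

125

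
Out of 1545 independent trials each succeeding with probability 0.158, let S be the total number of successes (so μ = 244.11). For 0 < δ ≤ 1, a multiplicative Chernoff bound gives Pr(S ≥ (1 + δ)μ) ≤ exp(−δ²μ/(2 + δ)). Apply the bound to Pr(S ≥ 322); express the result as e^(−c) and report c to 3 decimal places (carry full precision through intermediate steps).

10.717

Write 322 = (1 + δ)μ, so δ = 322/244.11 − 1 = 0.3190775…
Then the exponent is δ²μ/(2 + δ) = (322 − μ)² / (μ·(2 + δ)) = 10.716737.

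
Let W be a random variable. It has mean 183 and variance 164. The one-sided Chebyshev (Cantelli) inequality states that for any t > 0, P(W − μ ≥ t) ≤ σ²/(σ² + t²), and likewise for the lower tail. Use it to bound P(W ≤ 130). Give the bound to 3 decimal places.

0.055

Here σ² = 164 and t = 53, so σ² + t² = 2973.
Cantelli's bound: 164/2973 = 0.0552.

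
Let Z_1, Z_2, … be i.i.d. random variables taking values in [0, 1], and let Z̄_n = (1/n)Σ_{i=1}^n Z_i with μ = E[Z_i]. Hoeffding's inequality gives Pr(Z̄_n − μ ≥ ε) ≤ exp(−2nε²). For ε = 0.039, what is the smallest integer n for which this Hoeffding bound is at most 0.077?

843

Require exp(−2nε²) ≤ 0.077, i.e. 2nε² ≥ ln(1/0.077) = 2.563950.
So n ≥ 2.563950 / (2·0.039²) = 842.850.
The smallest integer n is 843.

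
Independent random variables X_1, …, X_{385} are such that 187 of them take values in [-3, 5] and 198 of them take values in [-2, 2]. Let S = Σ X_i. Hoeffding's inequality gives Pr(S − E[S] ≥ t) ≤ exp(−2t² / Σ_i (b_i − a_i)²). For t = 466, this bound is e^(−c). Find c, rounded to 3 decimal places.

Σ(b_i − a_i)² = 187·8² + 198·4² = 15136.
c = 2t² / 15136 = 2·466² / 15136 = 28.6940.

28.694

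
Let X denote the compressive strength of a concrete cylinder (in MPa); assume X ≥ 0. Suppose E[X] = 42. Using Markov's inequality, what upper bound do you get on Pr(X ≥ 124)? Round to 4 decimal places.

0.3387

Markov's inequality: for a non-negative random variable, Pr(X ≥ a) ≤ E[X]/a.
Here E[X] = 42 and a = 124, so the bound is 42/124 = 0.3387.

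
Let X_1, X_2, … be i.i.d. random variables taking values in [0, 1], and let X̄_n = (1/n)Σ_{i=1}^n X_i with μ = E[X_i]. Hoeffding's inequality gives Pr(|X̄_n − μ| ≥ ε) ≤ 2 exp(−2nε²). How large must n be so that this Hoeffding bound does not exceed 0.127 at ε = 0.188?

39

Require 2·exp(−2nε²) ≤ 0.127, i.e. 2nε² ≥ ln(2/0.127) = 2.756715.
So n ≥ 2.756715 / (2·0.188²) = 38.998.
The smallest integer n is 39.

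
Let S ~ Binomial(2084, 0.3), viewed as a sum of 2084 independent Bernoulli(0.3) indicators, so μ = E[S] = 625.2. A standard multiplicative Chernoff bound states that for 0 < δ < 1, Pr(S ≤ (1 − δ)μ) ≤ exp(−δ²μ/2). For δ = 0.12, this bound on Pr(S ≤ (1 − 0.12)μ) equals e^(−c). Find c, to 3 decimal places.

c = δ²μ/2 = 0.12²·625.2/2 = 4.5014.

4.501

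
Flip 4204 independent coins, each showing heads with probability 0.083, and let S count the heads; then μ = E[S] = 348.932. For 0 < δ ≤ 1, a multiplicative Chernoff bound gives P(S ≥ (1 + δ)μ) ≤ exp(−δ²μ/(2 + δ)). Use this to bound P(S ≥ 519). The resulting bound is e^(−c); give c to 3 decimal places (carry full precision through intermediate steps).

33.324

Write 519 = (1 + δ)μ, so δ = 519/348.932 − 1 = 0.4873958…
Then the exponent is δ²μ/(2 + δ) = (519 − μ)² / (μ·(2 + δ)) = 33.324183.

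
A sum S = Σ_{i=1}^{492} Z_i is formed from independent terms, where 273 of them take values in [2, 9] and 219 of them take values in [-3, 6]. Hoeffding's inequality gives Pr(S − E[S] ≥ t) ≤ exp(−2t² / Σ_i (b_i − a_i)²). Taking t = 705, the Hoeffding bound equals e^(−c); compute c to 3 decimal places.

Σ(b_i − a_i)² = 273·7² + 219·9² = 31116.
c = 2t² / 31116 = 2·705² / 31116 = 31.9466.

31.947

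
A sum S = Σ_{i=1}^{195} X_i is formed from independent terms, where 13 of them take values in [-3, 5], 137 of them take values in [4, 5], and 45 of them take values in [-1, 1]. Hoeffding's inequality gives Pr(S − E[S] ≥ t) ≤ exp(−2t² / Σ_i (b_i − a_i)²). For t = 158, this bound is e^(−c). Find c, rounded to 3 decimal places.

Σ(b_i − a_i)² = 13·8² + 137·1² + 45·2² = 1149.
c = 2t² / 1149 = 2·158² / 1149 = 43.4534.

43.453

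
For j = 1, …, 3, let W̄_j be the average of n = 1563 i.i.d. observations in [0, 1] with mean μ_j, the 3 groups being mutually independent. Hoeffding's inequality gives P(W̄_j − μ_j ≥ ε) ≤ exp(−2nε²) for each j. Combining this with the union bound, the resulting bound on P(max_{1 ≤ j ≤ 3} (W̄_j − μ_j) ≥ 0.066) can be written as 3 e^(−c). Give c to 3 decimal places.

Union bound over the 3 events: P(max_{1 ≤ j ≤ 3} (W̄_j − μ_j) ≥ 0.066) ≤ 3·exp(−2nε²) = 3 exp(−2·1563·0.066²).
So c = 2·1563·0.066² = 13.6169.

13.617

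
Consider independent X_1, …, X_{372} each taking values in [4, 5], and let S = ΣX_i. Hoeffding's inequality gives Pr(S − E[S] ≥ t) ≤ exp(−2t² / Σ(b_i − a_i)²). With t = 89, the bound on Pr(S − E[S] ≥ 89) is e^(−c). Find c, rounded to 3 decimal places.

Σ(b_i − a_i)² = 372·(1)² = 372.
c = 2t²/372 = 2·89²/372 = 42.5860.

42.586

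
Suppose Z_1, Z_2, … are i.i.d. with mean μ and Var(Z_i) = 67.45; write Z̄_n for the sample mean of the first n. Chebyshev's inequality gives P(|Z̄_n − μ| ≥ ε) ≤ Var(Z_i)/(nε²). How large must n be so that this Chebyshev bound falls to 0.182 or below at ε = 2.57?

Require 67.45/(n·2.57²) ≤ 0.182, i.e. n ≥ 67.45/(0.182·2.57²) = 56.111.
The smallest integer n is 57.

57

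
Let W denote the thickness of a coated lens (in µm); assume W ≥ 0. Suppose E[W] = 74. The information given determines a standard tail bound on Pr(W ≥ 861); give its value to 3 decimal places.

0.086

Only the mean of a non-negative variable is known, so Markov's inequality is the applicable tail bound.
Markov's inequality: for a non-negative random variable, Pr(W ≥ a) ≤ E[W]/a.
Here E[W] = 74 and a = 861, so the bound is 74/861 = 0.0859.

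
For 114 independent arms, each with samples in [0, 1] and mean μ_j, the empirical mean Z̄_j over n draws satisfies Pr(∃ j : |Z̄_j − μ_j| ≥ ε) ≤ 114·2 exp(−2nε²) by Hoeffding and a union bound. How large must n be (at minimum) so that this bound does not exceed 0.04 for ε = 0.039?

Need 2·114·exp(−2nε²) ≤ 0.04, i.e. exp(−2nε²) ≤ 0.04/228.
So 2nε² ≥ ln(228/0.04) = 8.648221.
Hence n ≥ 8.648221/(2·0.039²) = 2842.939.
The smallest integer n is 2843.

2843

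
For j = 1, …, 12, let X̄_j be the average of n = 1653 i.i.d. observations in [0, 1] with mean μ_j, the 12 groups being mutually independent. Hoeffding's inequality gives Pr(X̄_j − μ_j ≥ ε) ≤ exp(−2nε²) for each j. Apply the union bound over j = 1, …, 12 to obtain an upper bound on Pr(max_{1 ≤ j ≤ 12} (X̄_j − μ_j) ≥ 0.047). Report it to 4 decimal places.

Per-experiment Hoeffding bound: exp(−2·1653·0.047²) = exp(−7.30295) = 0.00067355.
Union bound over 12 events: 12·0.00067355 = 0.00808.

0.0081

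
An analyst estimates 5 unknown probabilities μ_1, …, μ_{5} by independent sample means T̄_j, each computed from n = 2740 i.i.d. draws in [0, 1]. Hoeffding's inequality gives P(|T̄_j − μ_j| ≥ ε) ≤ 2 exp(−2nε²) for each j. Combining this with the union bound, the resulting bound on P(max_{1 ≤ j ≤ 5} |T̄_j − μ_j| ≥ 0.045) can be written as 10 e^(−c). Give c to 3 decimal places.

11.097

Union bound over the 5 events: P(max_{1 ≤ j ≤ 5} |T̄_j − μ_j| ≥ 0.045) ≤ 5·2·exp(−2nε²) = 10 exp(−2·2740·0.045²).
So c = 2·2740·0.045² = 11.0970.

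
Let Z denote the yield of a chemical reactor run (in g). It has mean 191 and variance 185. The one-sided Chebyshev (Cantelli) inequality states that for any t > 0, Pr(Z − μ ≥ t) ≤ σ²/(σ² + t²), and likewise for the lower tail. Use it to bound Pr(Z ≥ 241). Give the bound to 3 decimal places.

0.069

Here σ² = 185 and t = 50, so σ² + t² = 2685.
Cantelli's bound: 185/2685 = 0.0689.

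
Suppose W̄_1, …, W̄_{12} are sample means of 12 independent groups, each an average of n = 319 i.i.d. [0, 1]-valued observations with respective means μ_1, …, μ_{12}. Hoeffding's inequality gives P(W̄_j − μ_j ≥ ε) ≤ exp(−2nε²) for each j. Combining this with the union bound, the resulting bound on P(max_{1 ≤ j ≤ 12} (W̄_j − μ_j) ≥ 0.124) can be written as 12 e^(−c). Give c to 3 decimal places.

9.810

Union bound over the 12 events: P(max_{1 ≤ j ≤ 12} (W̄_j − μ_j) ≥ 0.124) ≤ 12·exp(−2nε²) = 12 exp(−2·319·0.124²).
So c = 2·319·0.124² = 9.8099.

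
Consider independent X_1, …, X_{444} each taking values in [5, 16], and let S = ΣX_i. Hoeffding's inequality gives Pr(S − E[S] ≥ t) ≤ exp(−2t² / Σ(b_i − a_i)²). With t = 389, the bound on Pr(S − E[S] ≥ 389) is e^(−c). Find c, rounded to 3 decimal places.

5.633

Σ(b_i − a_i)² = 444·(11)² = 53724.
c = 2t²/53724 = 2·389²/53724 = 5.6333.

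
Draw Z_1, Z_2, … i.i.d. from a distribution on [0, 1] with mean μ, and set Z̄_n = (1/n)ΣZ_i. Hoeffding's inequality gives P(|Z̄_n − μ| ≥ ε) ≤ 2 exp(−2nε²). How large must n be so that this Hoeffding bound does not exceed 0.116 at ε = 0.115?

108

Require 2·exp(−2nε²) ≤ 0.116, i.e. 2nε² ≥ ln(2/0.116) = 2.847312.
So n ≥ 2.847312 / (2·0.115²) = 107.649.
The smallest integer n is 108.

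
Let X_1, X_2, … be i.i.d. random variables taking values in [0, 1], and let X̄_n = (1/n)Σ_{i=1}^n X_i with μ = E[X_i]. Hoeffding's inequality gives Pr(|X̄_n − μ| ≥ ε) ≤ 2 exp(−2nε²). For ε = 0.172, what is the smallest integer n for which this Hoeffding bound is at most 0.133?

Require 2·exp(−2nε²) ≤ 0.133, i.e. 2nε² ≥ ln(2/0.133) = 2.710553.
So n ≥ 2.710553 / (2·0.172²) = 45.811.
The smallest integer n is 46.

46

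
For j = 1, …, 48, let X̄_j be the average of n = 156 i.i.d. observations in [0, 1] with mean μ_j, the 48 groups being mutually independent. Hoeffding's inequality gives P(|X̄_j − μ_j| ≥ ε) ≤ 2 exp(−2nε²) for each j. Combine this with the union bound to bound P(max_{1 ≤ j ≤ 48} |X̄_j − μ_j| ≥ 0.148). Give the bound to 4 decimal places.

Per-experiment Hoeffding bound: 2·exp(−2·156·0.148²) = 2·exp(−6.83405) = 0.002153.
Union bound over 48 events: 48·0.002153 = 0.10334.

0.1033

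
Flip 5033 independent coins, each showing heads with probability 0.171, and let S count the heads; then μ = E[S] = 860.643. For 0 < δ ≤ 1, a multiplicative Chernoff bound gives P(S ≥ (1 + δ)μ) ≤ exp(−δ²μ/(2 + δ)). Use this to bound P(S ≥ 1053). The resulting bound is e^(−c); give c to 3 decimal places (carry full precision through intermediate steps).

Write 1053 = (1 + δ)μ, so δ = 1053/860.643 − 1 = 0.2235038…
Then the exponent is δ²μ/(2 + δ) = (1053 − μ)² / (μ·(2 + δ)) = 19.335485.

19.335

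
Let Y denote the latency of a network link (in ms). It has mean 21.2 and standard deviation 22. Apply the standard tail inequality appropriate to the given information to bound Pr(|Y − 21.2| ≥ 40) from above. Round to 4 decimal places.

Mean and variance are known, so Chebyshev's inequality applies.
Chebyshev: Pr(|Y − μ| ≥ t) ≤ Var(Y)/t².
Var(Y) = σ² = 22² = 484.
Bound = 484 / 1600 = 0.3025.

0.3025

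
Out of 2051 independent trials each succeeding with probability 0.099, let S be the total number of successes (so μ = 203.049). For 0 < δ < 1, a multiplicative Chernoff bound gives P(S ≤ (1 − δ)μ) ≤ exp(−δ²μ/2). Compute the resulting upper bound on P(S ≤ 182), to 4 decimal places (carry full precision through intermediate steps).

Write 182 = (1 − δ)μ, so δ = 1 − 182/203.049 = 0.1036646…
Then the exponent is δ²μ/2 = (μ − 182)²/(2μ) = 1.091018.
Bound = exp(−1.091018) = 0.33587.

0.3359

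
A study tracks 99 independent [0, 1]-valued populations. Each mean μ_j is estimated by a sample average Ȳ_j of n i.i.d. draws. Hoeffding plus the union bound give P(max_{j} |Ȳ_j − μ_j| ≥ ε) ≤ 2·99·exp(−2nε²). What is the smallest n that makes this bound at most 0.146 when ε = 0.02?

Need 2·99·exp(−2nε²) ≤ 0.146, i.e. exp(−2nε²) ≤ 0.146/198.
So 2nε² ≥ ln(198/0.146) = 7.212416.
Hence n ≥ 7.212416/(2·0.02²) = 9015.520.
The smallest integer n is 9016.

9016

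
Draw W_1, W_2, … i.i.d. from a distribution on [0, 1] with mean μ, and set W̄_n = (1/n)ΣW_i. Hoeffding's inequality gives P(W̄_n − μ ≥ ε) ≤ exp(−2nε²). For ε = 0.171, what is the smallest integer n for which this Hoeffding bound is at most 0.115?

Require exp(−2nε²) ≤ 0.115, i.e. 2nε² ≥ ln(1/0.115) = 2.162823.
So n ≥ 2.162823 / (2·0.171²) = 36.983.
The smallest integer n is 37.

37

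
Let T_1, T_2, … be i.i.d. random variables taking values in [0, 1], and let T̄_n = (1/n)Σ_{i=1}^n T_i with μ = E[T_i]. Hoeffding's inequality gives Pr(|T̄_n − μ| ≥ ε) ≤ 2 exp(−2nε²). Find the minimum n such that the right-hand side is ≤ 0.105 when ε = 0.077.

249

Require 2·exp(−2nε²) ≤ 0.105, i.e. 2nε² ≥ ln(2/0.105) = 2.946942.
So n ≥ 2.946942 / (2·0.077²) = 248.519.
The smallest integer n is 249.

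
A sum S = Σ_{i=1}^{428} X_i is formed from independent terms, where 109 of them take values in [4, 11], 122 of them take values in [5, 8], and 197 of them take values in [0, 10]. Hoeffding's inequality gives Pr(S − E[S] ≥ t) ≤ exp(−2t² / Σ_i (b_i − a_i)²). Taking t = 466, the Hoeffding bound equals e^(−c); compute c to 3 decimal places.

Σ(b_i − a_i)² = 109·7² + 122·3² + 197·10² = 26139.
c = 2t² / 26139 = 2·466² / 26139 = 16.6155.

16.615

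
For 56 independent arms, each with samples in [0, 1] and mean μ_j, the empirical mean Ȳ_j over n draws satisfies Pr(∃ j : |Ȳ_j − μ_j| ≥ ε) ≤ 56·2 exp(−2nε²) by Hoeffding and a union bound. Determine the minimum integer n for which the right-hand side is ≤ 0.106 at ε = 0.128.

Need 2·56·exp(−2nε²) ≤ 0.106, i.e. exp(−2nε²) ≤ 0.106/112.
So 2nε² ≥ ln(112/0.106) = 6.962815.
Hence n ≥ 6.962815/(2·0.128²) = 212.488.
The smallest integer n is 213.

213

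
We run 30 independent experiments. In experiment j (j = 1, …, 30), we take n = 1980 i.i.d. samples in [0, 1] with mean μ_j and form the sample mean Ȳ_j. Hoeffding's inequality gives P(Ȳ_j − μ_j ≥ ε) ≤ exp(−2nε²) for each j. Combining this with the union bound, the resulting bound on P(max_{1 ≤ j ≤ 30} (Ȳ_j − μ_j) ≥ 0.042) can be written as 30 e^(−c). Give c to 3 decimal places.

6.985

Union bound over the 30 events: P(max_{1 ≤ j ≤ 30} (Ȳ_j − μ_j) ≥ 0.042) ≤ 30·exp(−2nε²) = 30 exp(−2·1980·0.042²).
So c = 2·1980·0.042² = 6.9854.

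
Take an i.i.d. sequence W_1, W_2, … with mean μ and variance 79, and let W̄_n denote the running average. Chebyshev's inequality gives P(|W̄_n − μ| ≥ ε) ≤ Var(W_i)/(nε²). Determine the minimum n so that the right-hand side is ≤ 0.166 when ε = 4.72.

Require 79/(n·4.72²) ≤ 0.166, i.e. n ≥ 79/(0.166·4.72²) = 21.362.
The smallest integer n is 22.

22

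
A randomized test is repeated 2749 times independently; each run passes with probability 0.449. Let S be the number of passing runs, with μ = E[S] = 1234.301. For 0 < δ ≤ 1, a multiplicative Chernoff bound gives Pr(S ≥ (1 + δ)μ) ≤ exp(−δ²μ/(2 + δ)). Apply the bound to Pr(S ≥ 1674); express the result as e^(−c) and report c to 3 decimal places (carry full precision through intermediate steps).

Write 1674 = (1 + δ)μ, so δ = 1674/1234.301 − 1 = 0.3562332…
Then the exponent is δ²μ/(2 + δ) = (1674 − μ)² / (μ·(2 + δ)) = 66.477029.

66.477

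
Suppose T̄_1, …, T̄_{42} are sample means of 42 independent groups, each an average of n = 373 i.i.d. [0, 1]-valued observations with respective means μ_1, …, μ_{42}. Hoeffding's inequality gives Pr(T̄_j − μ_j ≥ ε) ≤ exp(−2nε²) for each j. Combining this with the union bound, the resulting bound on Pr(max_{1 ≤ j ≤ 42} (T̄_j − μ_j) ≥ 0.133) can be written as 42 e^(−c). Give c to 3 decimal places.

Union bound over the 42 events: Pr(max_{1 ≤ j ≤ 42} (T̄_j − μ_j) ≥ 0.133) ≤ 42·exp(−2nε²) = 42 exp(−2·373·0.133²).
So c = 2·373·0.133² = 13.1960.

13.196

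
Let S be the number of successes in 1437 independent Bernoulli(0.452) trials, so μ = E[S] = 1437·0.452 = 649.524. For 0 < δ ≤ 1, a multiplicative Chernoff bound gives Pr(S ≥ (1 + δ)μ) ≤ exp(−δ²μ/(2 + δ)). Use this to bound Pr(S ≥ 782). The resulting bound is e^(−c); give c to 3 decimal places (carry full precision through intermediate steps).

Write 782 = (1 + δ)μ, so δ = 782/649.524 − 1 = 0.2039586…
Then the exponent is δ²μ/(2 + δ) = (782 − μ)² / (μ·(2 + δ)) = 12.259585.

12.260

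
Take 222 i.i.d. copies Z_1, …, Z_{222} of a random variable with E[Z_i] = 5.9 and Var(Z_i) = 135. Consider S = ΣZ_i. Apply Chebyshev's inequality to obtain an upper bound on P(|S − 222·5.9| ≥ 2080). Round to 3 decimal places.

0.007

Var(S) = n·Var(Z_i) = 222·135 = 29970.
Chebyshev: P(|S − 222·5.9| ≥ 2080) ≤ Var(S)/2080² = 29970/4326400 = 0.0069.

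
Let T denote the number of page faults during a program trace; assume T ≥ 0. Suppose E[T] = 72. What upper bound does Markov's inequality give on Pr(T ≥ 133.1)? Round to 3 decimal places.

0.541

Markov's inequality: for a non-negative random variable, Pr(T ≥ a) ≤ E[T]/a.
Here E[T] = 72 and a = 133.1, so the bound is 72/133.1 = 0.5409.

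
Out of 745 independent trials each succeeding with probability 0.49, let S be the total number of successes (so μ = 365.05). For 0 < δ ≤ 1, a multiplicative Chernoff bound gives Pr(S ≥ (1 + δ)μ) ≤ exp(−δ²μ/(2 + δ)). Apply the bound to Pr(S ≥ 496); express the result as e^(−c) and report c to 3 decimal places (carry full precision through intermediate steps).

Write 496 = (1 + δ)μ, so δ = 496/365.05 − 1 = 0.358718…
Then the exponent is δ²μ/(2 + δ) = (496 − μ)² / (μ·(2 + δ)) = 19.915107.

19.915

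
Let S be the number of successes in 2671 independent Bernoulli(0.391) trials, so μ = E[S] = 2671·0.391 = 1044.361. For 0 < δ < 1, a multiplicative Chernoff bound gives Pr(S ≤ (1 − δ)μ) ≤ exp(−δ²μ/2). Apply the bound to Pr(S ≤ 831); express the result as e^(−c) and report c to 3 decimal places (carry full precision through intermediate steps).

21.795

Write 831 = (1 − δ)μ, so δ = 1 − 831/1044.361 = 0.2042981…
Then the exponent is δ²μ/2 = (μ − 831)²/(2μ) = 21.794627.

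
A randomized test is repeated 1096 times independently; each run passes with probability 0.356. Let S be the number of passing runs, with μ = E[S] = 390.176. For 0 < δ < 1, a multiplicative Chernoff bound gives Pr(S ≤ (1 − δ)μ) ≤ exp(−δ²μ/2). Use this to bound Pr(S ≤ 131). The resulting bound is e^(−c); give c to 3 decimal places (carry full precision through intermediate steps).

Write 131 = (1 − δ)μ, so δ = 1 − 131/390.176 = 0.6642541…
Then the exponent is δ²μ/2 = (μ − 131)²/(2μ) = 86.079358.

86.079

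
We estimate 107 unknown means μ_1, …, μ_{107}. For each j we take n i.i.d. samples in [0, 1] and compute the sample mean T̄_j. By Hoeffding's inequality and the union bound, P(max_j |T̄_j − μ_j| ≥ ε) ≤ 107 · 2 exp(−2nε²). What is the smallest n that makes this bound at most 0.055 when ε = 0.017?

Need 2·107·exp(−2nε²) ≤ 0.055, i.e. exp(−2nε²) ≤ 0.055/214.
So 2nε² ≥ ln(214/0.055) = 8.266398.
Hence n ≥ 8.266398/(2·0.017²) = 14301.727.
The smallest integer n is 14302.

14302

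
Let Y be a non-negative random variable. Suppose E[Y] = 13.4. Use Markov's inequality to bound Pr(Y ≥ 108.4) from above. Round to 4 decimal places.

Markov's inequality: for a non-negative random variable, Pr(Y ≥ a) ≤ E[Y]/a.
Here E[Y] = 13.4 and a = 108.4, so the bound is 13.4/108.4 = 0.1236.

0.1236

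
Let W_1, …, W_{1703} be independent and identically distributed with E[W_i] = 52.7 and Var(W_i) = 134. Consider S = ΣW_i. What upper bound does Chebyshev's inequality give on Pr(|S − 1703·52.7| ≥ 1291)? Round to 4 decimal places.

0.1369

Var(S) = n·Var(W_i) = 1703·134 = 228202.
Chebyshev: Pr(|S − 1703·52.7| ≥ 1291) ≤ Var(S)/1291² = 228202/1666681 = 0.1369.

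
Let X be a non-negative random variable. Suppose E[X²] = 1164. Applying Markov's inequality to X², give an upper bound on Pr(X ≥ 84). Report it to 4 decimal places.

0.1650

Since X ≥ 0, the event {X ≥ 84} is the same as {X² ≥ 7056}.
Markov's inequality applied to X² gives Pr(X² ≥ 7056) ≤ E[X²]/7056 = 1164/7056 = 0.1650.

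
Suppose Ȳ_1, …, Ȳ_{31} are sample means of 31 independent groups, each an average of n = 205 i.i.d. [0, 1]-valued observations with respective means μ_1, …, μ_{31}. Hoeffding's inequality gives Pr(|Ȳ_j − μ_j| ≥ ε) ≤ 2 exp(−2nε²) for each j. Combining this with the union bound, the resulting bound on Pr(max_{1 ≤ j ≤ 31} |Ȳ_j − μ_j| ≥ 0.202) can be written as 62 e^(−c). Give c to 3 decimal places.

Union bound over the 31 events: Pr(max_{1 ≤ j ≤ 31} |Ȳ_j − μ_j| ≥ 0.202) ≤ 31·2·exp(−2nε²) = 62 exp(−2·205·0.202²).
So c = 2·205·0.202² = 16.7296.

16.730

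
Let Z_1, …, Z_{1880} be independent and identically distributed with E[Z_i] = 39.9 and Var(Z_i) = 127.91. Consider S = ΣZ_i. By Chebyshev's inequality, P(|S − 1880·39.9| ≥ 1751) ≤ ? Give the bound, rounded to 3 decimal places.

Var(S) = n·Var(Z_i) = 1880·127.91 = 240470.8.
Chebyshev: P(|S − 1880·39.9| ≥ 1751) ≤ Var(S)/1751² = 240470.8/3066001 = 0.0784.

0.078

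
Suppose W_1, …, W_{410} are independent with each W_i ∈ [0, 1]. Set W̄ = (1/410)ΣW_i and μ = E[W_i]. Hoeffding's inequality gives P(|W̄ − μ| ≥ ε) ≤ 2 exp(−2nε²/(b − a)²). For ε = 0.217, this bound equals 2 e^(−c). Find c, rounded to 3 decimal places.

c = 2nε²/(b − a)² = 2·410·0.217² / 1² = 38.6130.

38.613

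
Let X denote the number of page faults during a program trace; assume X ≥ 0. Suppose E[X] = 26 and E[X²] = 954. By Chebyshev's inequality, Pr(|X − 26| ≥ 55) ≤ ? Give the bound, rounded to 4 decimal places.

0.0919

Var(X) = E[X²] − (E[X])² = 954 − 676 = 278.
Chebyshev's inequality: Pr(|X − μ| ≥ t) ≤ Var(X)/t² = 278/3025 = 0.0919.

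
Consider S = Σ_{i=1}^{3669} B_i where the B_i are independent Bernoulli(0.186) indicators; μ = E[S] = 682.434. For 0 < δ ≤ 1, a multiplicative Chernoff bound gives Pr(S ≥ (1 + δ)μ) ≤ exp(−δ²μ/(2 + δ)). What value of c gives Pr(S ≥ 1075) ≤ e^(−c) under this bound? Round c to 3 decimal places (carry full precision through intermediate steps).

87.689

Write 1075 = (1 + δ)μ, so δ = 1075/682.434 − 1 = 0.5752439…
Then the exponent is δ²μ/(2 + δ) = (1075 − μ)² / (μ·(2 + δ)) = 87.689247.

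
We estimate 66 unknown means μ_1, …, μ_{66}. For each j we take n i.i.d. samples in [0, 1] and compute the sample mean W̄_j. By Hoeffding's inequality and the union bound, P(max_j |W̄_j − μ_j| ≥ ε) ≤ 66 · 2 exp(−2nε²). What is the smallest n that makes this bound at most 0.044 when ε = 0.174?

133

Need 2·66·exp(−2nε²) ≤ 0.044, i.e. exp(−2nε²) ≤ 0.044/132.
So 2nε² ≥ ln(132/0.044) = 8.006368.
Hence n ≥ 8.006368/(2·0.174²) = 132.223.
The smallest integer n is 133.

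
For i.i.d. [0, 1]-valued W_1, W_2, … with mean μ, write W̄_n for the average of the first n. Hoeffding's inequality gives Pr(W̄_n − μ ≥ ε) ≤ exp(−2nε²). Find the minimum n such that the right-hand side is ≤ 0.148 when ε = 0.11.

79

Require exp(−2nε²) ≤ 0.148, i.e. 2nε² ≥ ln(1/0.148) = 1.910543.
So n ≥ 1.910543 / (2·0.11²) = 78.948.
The smallest integer n is 79.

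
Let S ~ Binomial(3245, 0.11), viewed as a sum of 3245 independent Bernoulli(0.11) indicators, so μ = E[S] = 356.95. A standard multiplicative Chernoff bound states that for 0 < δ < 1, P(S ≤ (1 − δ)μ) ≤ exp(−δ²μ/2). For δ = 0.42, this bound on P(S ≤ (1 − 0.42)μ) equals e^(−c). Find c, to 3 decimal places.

c = δ²μ/2 = 0.42²·356.95/2 = 31.4830.

31.483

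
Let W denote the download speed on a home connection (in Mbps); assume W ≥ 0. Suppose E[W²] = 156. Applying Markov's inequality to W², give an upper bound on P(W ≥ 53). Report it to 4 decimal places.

0.0555

Since W ≥ 0, the event {W ≥ 53} is the same as {W² ≥ 2809}.
Markov's inequality applied to W² gives P(W² ≥ 2809) ≤ E[W²]/2809 = 156/2809 = 0.0555.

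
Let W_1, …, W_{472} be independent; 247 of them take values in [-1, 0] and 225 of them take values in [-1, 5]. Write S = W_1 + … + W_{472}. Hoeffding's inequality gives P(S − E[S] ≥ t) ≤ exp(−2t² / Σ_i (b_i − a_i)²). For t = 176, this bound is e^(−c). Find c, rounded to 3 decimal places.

Σ(b_i − a_i)² = 247·1² + 225·6² = 8347.
c = 2t² / 8347 = 2·176² / 8347 = 7.4221.

7.422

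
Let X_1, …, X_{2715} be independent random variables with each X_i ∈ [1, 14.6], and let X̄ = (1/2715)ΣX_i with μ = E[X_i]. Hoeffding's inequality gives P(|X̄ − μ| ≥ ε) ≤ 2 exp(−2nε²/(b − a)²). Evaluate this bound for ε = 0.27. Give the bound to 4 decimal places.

Exponent: 2nε²/(b − a)² = 2·2715·0.27² / 13.6² = 2.14018.
Bound = 2·exp(−2.14018) = 0.23527.

0.2353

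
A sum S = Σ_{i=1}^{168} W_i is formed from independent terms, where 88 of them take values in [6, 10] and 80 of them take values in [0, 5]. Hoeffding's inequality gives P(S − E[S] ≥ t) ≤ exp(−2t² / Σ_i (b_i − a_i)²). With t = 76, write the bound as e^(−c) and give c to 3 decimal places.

3.390

Σ(b_i − a_i)² = 88·4² + 80·5² = 3408.
c = 2t² / 3408 = 2·76² / 3408 = 3.3897.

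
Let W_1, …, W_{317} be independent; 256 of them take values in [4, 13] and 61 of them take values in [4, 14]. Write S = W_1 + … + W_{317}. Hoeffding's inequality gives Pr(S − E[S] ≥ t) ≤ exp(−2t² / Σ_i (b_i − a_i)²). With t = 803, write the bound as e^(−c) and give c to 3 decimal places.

Σ(b_i − a_i)² = 256·9² + 61·10² = 26836.
c = 2t² / 26836 = 2·803² / 26836 = 48.0555.

48.056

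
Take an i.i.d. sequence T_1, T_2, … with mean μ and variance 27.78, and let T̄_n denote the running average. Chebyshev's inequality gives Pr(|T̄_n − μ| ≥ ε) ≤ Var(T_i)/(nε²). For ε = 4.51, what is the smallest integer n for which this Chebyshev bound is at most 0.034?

41

Require 27.78/(n·4.51²) ≤ 0.034, i.e. n ≥ 27.78/(0.034·4.51²) = 40.170.
The smallest integer n is 41.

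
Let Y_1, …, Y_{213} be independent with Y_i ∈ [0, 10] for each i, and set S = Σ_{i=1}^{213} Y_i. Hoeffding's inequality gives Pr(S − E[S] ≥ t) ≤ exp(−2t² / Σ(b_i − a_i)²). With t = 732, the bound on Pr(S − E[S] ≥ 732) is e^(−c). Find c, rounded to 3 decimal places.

Σ(b_i − a_i)² = 213·(10)² = 21300.
c = 2t²/21300 = 2·732²/21300 = 50.3121.

50.312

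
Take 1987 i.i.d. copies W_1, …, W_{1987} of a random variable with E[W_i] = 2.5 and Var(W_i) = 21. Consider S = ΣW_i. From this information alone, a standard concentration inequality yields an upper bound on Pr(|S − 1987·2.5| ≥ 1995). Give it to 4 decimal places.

0.0105

With mean and variance of each term known, Chebyshev's inequality bounds the deviation of the sum (or sample mean).
Var(S) = n·Var(W_i) = 1987·21 = 41727.
Chebyshev: Pr(|S − 1987·2.5| ≥ 1995) ≤ Var(S)/1995² = 41727/3980025 = 0.0105.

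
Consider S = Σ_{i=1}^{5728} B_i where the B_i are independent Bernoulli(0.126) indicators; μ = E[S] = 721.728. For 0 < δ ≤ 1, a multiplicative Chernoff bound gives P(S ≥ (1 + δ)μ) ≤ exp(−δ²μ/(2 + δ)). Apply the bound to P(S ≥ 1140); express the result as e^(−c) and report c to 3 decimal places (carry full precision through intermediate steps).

93.973

Write 1140 = (1 + δ)μ, so δ = 1140/721.728 − 1 = 0.5795424…
Then the exponent is δ²μ/(2 + δ) = (1140 − μ)² / (μ·(2 + δ)) = 93.972624.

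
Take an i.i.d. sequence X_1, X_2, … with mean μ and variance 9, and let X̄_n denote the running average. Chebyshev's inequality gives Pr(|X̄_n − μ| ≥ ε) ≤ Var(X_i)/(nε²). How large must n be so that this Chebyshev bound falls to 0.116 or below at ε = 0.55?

257

Require 9/(n·0.55²) ≤ 0.116, i.e. n ≥ 9/(0.116·0.55²) = 256.483.
The smallest integer n is 257.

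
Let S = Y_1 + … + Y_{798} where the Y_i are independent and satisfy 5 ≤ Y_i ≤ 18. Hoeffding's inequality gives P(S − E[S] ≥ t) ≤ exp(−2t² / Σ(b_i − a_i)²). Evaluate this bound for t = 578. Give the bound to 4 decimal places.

Σ(b_i − a_i)² = 798·(13)² = 134862.
Exponent = 2·578²/134862 = 4.9545.
Bound = exp(−4.9545) = 0.00705.

0.0071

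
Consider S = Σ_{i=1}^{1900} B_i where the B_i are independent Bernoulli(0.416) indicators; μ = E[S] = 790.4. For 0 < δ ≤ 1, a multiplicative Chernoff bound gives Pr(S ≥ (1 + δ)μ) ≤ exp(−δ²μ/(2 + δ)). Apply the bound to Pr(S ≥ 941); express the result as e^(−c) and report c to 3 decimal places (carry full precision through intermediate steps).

Write 941 = (1 + δ)μ, so δ = 941/790.4 − 1 = 0.1905364…
Then the exponent is δ²μ/(2 + δ) = (941 − μ)² / (μ·(2 + δ)) = 13.099434.

13.099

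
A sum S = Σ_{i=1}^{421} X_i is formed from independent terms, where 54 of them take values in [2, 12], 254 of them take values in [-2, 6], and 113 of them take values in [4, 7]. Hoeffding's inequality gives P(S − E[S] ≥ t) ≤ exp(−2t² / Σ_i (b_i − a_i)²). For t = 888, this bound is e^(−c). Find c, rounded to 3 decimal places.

69.558

Σ(b_i − a_i)² = 54·10² + 254·8² + 113·3² = 22673.
c = 2t² / 22673 = 2·888² / 22673 = 69.5580.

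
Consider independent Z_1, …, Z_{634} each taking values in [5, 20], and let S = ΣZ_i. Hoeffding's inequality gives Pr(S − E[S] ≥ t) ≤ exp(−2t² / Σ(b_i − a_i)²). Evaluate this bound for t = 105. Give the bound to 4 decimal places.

0.8568

Σ(b_i − a_i)² = 634·(15)² = 142650.
Exponent = 2·105²/142650 = 0.1546.
Bound = exp(−0.1546) = 0.85678.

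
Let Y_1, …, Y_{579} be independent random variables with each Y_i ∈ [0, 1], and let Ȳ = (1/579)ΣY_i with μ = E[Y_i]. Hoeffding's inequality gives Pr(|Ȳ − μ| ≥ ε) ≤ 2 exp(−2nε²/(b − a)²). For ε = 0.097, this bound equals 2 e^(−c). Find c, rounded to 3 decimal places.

10.896

c = 2nε²/(b − a)² = 2·579·0.097² / 1² = 10.8956.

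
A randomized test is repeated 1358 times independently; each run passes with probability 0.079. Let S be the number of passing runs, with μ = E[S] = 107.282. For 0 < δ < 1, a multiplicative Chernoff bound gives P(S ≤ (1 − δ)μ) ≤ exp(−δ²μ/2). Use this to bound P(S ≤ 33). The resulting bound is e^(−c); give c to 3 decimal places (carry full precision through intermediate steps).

Write 33 = (1 − δ)μ, so δ = 1 − 33/107.282 = 0.6923995…
Then the exponent is δ²μ/2 = (μ − 33)²/(2μ) = 25.716409.

25.716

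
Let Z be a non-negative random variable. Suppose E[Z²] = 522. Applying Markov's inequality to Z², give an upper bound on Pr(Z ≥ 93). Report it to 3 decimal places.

Since Z ≥ 0, the event {Z ≥ 93} is the same as {Z² ≥ 8649}.
Markov's inequality applied to Z² gives Pr(Z² ≥ 8649) ≤ E[Z²]/8649 = 522/8649 = 0.0604.

0.060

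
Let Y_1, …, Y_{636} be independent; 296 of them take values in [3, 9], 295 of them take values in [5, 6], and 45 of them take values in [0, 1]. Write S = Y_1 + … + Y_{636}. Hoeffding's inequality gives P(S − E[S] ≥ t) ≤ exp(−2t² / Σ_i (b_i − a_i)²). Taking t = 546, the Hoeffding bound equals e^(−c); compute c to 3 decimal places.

54.223

Σ(b_i − a_i)² = 296·6² + 295·1² + 45·1² = 10996.
c = 2t² / 10996 = 2·546² / 10996 = 54.2226.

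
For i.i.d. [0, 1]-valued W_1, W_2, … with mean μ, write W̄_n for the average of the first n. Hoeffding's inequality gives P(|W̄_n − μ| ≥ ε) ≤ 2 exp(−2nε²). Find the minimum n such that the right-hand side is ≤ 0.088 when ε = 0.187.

Require 2·exp(−2nε²) ≤ 0.088, i.e. 2nε² ≥ ln(2/0.088) = 3.123566.
So n ≥ 3.123566 / (2·0.187²) = 44.662.
The smallest integer n is 45.

45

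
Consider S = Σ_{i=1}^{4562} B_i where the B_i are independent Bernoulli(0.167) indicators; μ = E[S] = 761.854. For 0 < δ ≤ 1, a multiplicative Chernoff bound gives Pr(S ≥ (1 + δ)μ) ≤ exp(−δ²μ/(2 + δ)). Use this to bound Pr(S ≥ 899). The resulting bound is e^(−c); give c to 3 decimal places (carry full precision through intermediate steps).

Write 899 = (1 + δ)μ, so δ = 899/761.854 − 1 = 0.1800161…
Then the exponent is δ²μ/(2 + δ) = (899 − μ)² / (μ·(2 + δ)) = 11.324912.

11.325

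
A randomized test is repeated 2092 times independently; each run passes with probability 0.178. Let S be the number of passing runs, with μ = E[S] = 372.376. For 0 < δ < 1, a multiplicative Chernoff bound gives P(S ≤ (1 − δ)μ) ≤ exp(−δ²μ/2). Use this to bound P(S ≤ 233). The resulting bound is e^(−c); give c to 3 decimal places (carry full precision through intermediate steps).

Write 233 = (1 − δ)μ, so δ = 1 − 233/372.376 = 0.3742884…
Then the exponent is δ²μ/2 = (μ − 233)²/(2μ) = 26.083407.

26.083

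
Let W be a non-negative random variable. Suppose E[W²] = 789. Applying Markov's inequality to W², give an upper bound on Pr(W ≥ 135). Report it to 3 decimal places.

Since W ≥ 0, the event {W ≥ 135} is the same as {W² ≥ 18225}.
Markov's inequality applied to W² gives Pr(W² ≥ 18225) ≤ E[W²]/18225 = 789/18225 = 0.0433.

0.043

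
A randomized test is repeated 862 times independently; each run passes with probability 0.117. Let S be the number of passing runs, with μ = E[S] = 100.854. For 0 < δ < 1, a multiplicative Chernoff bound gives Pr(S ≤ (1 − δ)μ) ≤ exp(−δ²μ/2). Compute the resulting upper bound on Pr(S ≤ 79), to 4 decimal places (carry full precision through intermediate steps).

Write 79 = (1 − δ)μ, so δ = 1 − 79/100.854 = 0.2166895…
Then the exponent is δ²μ/2 = (μ − 79)²/(2μ) = 2.367766.
Bound = exp(−2.367766) = 0.09369.

0.0937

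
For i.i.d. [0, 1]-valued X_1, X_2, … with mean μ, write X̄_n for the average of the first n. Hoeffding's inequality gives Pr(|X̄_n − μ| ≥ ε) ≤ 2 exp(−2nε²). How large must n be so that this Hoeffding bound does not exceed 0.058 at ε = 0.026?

Require 2·exp(−2nε²) ≤ 0.058, i.e. 2nε² ≥ ln(2/0.058) = 3.540459.
So n ≥ 3.540459 / (2·0.026²) = 2618.683.
The smallest integer n is 2619.

2619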